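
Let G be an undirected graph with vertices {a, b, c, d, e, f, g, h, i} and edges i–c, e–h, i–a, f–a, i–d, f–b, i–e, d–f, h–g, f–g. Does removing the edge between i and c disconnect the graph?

Removing i–c leaves no path between i and c: the component count goes from 1 to 2. So it is a bridge.

Yes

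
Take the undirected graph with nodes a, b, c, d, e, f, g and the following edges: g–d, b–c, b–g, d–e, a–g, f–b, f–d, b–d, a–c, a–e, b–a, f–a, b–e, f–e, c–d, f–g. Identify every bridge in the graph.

none

The edges on the cycle b-a-c-b are not bridges since each lies on that cycle.
Every edge lies on some cycle, so there are no bridges.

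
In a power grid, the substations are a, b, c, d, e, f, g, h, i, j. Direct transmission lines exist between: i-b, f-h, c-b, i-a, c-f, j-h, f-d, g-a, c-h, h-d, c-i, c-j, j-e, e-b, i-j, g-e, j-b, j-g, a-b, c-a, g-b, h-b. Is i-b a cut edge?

After removing i-b, the path i-c-b still connects them, so the edge is not a bridge.

No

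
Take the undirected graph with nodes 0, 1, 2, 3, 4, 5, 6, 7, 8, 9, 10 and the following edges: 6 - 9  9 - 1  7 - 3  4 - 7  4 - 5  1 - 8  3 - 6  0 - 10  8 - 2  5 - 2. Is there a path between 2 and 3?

Yes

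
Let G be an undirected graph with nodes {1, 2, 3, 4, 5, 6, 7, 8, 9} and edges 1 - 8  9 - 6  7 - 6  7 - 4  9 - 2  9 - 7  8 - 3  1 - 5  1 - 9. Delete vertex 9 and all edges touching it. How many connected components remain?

3

With 9 gone, the remaining components are: {2}; {4, 6, 7}; {1, 3, 5, 8}.
That is 3 components.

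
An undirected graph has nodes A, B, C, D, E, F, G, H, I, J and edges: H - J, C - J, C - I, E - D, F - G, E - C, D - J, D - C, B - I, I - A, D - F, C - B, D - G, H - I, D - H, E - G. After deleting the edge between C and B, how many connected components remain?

1

C and B are still connected via C-I-B, so the component count stays at 1.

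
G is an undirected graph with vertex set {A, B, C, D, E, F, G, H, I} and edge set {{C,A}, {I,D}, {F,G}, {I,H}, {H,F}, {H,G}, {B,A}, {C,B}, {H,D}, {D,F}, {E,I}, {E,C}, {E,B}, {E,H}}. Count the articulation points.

Removing E increases the component count from 1 to 2, so E is a cut vertex.
By contrast removing F leaves 1 component; it is not a cut vertex. No other vertex is a cut vertex either.

1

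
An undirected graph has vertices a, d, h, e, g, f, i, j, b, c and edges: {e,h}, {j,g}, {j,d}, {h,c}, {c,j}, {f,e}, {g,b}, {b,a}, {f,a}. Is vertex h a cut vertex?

No

Deleting h leaves 2 components (was 2), so h is not a cut vertex.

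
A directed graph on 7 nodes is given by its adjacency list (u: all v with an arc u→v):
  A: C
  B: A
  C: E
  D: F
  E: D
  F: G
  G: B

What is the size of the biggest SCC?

7

{A, B, C, D, E, F, G} are all mutually reachable — one SCC of size 7.
The largest has 7 vertices.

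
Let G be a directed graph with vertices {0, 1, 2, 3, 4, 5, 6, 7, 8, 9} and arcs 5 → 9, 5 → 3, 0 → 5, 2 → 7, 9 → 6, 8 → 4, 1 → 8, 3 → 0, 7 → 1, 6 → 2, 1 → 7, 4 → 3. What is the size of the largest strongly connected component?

{0, 1, 2, 3, 4, 5, 6, 7, 8, 9} are all mutually reachable — one SCC of size 10.
The largest has 10 vertices.

10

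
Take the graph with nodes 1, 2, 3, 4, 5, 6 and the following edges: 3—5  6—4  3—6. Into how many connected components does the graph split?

1 is isolated — a component by itself.
2 is isolated — a component by itself.
Starting from 3 we can reach 3, 4, 5, 6. That is one component of size 4.
Total: 3 components.

3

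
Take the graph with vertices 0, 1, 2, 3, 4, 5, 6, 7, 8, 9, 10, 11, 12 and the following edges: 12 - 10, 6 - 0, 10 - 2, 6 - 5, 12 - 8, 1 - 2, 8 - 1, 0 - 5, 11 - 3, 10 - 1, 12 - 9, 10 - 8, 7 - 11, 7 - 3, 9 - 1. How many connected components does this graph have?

4

4 is isolated — a component by itself.
Starting from 0 we can reach 0, 5, 6. That is one component of size 3.
Starting from 3 we can reach 3, 7, 11. That is one component of size 3.
Starting from 1 we can reach 1, 2, 8, 9, 10, 12. That is one component of size 6.
Total: 4 components.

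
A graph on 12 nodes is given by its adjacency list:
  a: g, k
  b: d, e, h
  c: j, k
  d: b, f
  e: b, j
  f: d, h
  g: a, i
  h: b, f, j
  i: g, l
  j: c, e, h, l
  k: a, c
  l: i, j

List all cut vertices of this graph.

j

Removing j increases the component count from 1 to 2, so j is a cut vertex.
By contrast removing b leaves 1 component; it is not a cut vertex. No other vertex is a cut vertex either.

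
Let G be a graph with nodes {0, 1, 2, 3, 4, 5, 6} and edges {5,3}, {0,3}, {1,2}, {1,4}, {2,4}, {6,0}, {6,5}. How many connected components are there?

2

Starting from 1 we can reach 1, 2, 4. That is one component of size 3.
Starting from 0 we can reach 0, 3, 5, 6. That is one component of size 4.
Total: 2 components.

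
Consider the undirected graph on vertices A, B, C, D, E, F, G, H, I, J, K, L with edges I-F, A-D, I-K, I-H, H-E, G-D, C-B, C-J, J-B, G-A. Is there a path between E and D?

The component containing E is {E, F, H, I, K}, and D is not in it.

No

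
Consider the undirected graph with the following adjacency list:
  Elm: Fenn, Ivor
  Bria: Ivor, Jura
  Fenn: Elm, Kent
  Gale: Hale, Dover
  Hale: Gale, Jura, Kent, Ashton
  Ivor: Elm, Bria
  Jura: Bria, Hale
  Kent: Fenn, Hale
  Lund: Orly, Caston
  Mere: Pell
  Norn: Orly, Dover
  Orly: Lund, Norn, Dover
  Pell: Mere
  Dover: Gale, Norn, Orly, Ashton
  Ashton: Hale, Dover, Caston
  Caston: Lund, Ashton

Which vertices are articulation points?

Hale

Removing Hale increases the component count from 2 to 3, so Hale is a cut vertex.
By contrast removing Lund leaves 2 components; it is not a cut vertex. No other vertex is a cut vertex either.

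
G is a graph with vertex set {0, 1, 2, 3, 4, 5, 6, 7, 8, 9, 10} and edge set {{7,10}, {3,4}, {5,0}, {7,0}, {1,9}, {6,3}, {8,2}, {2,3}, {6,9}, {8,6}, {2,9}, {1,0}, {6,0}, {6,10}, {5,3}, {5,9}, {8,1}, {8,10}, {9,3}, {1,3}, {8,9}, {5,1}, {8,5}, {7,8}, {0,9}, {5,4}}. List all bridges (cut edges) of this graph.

none

The edges on the cycle 8-6-3-1-8 are not bridges since each lies on that cycle.
Every edge lies on some cycle, so there are no bridges.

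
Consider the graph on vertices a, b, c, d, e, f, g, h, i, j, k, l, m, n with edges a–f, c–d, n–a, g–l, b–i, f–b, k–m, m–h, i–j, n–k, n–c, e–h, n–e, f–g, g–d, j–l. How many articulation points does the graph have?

1

Removing n increases the component count from 1 to 2, so n is a cut vertex.
By contrast removing f leaves 1 component; it is not a cut vertex. No other vertex is a cut vertex either.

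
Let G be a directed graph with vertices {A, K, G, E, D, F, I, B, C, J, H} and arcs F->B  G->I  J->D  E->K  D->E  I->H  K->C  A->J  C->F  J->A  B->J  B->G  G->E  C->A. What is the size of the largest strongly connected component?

9

{A, B, C, D, E, F, G, J, K} are all mutually reachable — one SCC of size 9.
{I} is an SCC by itself.
{H} is an SCC by itself.
The largest has 9 vertices.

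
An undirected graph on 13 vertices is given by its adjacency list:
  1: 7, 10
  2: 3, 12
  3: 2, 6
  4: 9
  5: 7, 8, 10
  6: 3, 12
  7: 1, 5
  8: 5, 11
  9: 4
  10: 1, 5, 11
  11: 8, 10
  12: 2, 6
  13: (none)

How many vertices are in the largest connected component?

6

13 is isolated — a component by itself.
Starting from 4 we can reach 4, 9. That is one component of size 2.
Starting from 2 we can reach 2, 3, 6, 12. That is one component of size 4.
Starting from 1 we can reach 1, 5, 7, 8, 10, 11. That is one component of size 6.
The largest has 6 vertices.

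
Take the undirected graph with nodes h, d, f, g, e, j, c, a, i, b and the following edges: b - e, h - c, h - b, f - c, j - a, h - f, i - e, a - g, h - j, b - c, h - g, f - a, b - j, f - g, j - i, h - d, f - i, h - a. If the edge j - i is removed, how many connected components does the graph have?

j and i are still connected via j-h-f-i, so the component count stays at 1.

1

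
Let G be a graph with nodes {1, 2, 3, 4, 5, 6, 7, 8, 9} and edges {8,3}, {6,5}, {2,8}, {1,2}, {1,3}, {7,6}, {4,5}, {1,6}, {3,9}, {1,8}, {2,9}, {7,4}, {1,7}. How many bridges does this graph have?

0

The edges on the cycle 1-7-4-5-6-1 are not bridges since each lies on that cycle.
Every edge lies on some cycle, so there are no bridges.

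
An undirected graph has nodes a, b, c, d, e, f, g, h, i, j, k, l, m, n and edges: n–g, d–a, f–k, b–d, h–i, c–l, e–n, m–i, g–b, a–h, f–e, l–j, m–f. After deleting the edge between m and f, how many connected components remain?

m and f are still connected via m-i-h-a-d-b-g-n-e-f, so the component count stays at 2.

2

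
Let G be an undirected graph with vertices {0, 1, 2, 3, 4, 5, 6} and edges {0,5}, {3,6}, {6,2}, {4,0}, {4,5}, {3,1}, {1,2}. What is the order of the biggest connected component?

4

Starting from 0 we can reach 0, 4, 5. That is one component of size 3.
Starting from 1 we can reach 1, 2, 3, 6. That is one component of size 4.
The largest has 4 vertices.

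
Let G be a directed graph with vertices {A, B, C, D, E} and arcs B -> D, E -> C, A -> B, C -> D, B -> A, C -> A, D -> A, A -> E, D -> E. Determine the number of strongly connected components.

{A, B, C, D, E} are all mutually reachable — one SCC of size 5.
That gives 1 strongly connected component.

1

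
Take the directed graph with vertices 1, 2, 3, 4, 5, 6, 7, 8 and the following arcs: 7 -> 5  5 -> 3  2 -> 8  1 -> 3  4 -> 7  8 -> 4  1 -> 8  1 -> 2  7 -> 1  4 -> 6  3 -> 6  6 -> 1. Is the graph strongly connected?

Yes

From 3 we can reach every vertex (1, 2, 3, 4, 5, 6, 7, 8), and every vertex can reach 3 (1, 2, 3, 4, 5, 6, 7, 8). So the whole graph is one strongly connected component.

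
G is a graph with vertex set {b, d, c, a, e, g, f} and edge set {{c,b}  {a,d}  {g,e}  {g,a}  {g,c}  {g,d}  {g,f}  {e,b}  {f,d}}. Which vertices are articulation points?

g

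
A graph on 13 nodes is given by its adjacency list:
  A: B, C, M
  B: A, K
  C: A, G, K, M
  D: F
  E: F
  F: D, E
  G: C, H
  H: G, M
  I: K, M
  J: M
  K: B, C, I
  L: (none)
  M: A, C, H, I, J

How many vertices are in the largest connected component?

9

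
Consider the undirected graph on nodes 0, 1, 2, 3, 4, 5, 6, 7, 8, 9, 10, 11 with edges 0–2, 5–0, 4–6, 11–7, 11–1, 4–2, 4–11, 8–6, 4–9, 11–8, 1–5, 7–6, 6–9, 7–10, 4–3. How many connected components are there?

1

Starting from 0 we can reach 0, 1, 2, 3, 4, 5, 6, 7, 8, 9, 10, 11. That is one component of size 12.
Total: 1 component.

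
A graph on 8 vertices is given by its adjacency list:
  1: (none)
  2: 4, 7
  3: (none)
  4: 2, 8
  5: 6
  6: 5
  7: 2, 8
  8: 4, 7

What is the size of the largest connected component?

3 is isolated — a component by itself.
1 is isolated — a component by itself.
Starting from 5 we can reach 5, 6. That is one component of size 2.
Starting from 2 we can reach 2, 4, 7, 8. That is one component of size 4.
The largest has 4 vertices.

4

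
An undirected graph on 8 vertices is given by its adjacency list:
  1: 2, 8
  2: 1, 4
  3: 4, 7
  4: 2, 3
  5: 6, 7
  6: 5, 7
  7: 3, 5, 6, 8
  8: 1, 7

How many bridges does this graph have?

0

The edges on the cycle 7-6-5-7 are not bridges since each lies on that cycle.
Every edge lies on some cycle, so there are no bridges.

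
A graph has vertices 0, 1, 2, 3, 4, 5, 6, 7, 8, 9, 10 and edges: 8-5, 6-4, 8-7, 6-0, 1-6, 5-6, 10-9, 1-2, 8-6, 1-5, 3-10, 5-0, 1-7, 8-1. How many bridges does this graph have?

The edges on the cycle 5-6-0-5 are not bridges since each lies on that cycle.
But removing 3-10 disconnects 3 from 10; removing 10-9 disconnects 10 from 9; removing 1-2 disconnects 1 from 2; removing 4-6 disconnects 4 from 6 — these are bridges.
That makes 4 bridges.

4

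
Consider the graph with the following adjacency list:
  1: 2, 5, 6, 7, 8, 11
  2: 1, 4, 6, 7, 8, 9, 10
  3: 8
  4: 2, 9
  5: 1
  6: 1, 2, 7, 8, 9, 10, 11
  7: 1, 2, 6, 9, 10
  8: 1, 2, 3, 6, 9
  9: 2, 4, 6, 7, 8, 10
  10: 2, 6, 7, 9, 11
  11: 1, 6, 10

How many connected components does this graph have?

1

Starting from 1 we can reach 1, 2, 3, 4, 5, 6, 7, 8, 9, 10, 11. That is one component of size 11.
Total: 1 component.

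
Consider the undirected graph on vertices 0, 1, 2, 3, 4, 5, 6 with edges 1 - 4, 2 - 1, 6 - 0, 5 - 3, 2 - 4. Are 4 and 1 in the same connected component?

Yes

From 4 we can reach 1, 2, 4, which includes 1.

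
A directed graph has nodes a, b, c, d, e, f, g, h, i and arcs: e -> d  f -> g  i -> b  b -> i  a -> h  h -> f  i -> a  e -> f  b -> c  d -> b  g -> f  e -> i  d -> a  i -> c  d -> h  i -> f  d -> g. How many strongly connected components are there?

{b, i} are all mutually reachable — one SCC of size 2.
{f, g} are all mutually reachable — one SCC of size 2.
{e} is an SCC by itself.
{d} is an SCC by itself.
{h} is an SCC by itself.
(and 2 more singleton SCCs)
That gives 7 strongly connected components.

7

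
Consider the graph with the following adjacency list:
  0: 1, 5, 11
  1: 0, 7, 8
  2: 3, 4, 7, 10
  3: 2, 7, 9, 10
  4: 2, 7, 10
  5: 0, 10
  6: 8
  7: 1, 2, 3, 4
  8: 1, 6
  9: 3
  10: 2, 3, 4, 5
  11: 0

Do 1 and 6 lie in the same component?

Yes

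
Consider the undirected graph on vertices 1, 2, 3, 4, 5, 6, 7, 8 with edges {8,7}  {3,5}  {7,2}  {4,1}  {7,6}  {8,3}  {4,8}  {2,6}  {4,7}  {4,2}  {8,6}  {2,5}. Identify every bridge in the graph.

1-4

The edges on the cycle 4-8-3-5-2-7-4 are not bridges since each lies on that cycle.
But removing 4 - 1 disconnects 4 from 1 — this is a bridge.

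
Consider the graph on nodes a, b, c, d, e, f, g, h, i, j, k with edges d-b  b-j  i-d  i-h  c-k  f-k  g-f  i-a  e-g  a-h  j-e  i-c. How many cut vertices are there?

1

Removing i increases the component count from 1 to 2, so i is a cut vertex.
By contrast removing k leaves 1 component; it is not a cut vertex. No other vertex is a cut vertex either.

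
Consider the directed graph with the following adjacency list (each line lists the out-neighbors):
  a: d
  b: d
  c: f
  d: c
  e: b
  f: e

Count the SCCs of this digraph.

2

{b, c, d, e, f} are all mutually reachable — one SCC of size 5.
{a} is an SCC by itself.
That gives 2 strongly connected components.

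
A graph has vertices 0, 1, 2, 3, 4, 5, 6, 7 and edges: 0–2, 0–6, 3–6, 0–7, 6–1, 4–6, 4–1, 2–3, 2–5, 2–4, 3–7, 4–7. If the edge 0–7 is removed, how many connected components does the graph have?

0 and 7 are still connected via 0-2-4-7, so the component count stays at 1.

1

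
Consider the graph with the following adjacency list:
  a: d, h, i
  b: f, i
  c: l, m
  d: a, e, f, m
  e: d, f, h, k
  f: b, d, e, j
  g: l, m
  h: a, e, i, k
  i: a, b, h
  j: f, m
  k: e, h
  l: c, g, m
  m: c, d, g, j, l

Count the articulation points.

1

Removing m increases the component count from 1 to 2, so m is a cut vertex.
By contrast removing l leaves 1 component; it is not a cut vertex. No other vertex is a cut vertex either.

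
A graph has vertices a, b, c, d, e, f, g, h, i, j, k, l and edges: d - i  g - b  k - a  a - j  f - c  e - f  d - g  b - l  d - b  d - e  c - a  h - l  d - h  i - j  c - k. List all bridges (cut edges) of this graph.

The edges on the cycle c-k-a-c are not bridges since each lies on that cycle.
Every edge lies on some cycle, so there are no bridges.

none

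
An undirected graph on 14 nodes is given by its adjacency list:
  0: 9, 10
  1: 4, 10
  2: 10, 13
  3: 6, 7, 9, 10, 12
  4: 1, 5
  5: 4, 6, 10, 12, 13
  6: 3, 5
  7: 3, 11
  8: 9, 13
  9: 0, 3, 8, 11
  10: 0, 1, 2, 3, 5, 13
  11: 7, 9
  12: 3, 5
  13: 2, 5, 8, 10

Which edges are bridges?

none

The edges on the cycle 12-3-10-0-9-8-13-5-12 are not bridges since each lies on that cycle.
Every edge lies on some cycle, so there are no bridges.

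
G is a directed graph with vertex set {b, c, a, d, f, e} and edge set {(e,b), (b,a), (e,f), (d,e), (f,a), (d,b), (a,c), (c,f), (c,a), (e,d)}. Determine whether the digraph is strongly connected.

No

There is no directed path from c to b, so the graph is not strongly connected.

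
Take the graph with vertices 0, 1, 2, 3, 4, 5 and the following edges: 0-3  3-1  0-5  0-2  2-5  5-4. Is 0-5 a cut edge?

After removing 0-5, the path 0-2-5 still connects them, so the edge is not a bridge.

No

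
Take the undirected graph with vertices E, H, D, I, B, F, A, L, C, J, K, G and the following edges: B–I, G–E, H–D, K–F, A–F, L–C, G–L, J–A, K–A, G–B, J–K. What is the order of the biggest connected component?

Starting from D we can reach D, H. That is one component of size 2.
Starting from A we can reach A, F, J, K. That is one component of size 4.
Starting from B we can reach B, C, E, G, I, L. That is one component of size 6.
The largest has 6 vertices.

6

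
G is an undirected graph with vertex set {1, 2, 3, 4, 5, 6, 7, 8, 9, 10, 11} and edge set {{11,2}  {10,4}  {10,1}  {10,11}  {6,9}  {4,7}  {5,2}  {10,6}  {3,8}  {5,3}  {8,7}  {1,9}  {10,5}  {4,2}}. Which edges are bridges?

none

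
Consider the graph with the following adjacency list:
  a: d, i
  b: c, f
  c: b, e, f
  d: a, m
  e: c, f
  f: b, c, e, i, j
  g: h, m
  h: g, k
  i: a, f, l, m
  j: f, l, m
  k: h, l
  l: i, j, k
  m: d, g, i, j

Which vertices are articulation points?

f

Removing f increases the component count from 1 to 2, so f is a cut vertex.
By contrast removing h leaves 1 component; it is not a cut vertex. No other vertex is a cut vertex either.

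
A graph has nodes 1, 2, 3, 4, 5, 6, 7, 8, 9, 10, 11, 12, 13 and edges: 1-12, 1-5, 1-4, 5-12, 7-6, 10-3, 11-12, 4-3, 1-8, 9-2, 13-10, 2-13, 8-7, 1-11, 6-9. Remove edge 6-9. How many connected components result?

6 and 9 are still connected via 6-7-8-1-4-3-10-13-2-9, so the component count stays at 1.

1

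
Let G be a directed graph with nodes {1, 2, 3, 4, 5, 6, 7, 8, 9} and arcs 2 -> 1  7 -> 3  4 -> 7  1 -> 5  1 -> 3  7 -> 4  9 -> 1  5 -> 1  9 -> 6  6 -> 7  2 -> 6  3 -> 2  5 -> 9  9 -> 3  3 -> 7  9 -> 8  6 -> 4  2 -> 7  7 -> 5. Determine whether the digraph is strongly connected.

There is no directed path from 8 to 5, so the graph is not strongly connected.

No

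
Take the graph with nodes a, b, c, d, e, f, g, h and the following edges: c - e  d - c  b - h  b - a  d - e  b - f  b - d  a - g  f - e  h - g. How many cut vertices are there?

Removing b increases the component count from 1 to 2, so b is a cut vertex.
By contrast removing c leaves 1 component; it is not a cut vertex. No other vertex is a cut vertex either.

1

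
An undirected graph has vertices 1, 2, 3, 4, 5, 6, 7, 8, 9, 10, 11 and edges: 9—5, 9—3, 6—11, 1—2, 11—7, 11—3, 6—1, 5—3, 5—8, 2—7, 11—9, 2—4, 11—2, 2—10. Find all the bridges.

The edges on the cycle 6-1-2-11-6 are not bridges since each lies on that cycle.
But removing 4—2 disconnects 4 from 2; removing 10—2 disconnects 10 from 2; removing 5—8 disconnects 5 from 8 — these are bridges.

10-2, 2-4, 5-8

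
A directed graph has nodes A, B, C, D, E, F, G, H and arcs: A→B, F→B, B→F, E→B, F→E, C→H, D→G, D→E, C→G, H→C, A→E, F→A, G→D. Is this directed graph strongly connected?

There is no directed path from D to C, so the graph is not strongly connected.

No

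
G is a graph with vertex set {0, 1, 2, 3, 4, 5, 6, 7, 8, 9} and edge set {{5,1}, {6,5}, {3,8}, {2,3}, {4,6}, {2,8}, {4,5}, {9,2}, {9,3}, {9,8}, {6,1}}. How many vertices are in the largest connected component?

4

7 is isolated — a component by itself.
0 is isolated — a component by itself.
Starting from 1 we can reach 1, 4, 5, 6. That is one component of size 4.
Starting from 2 we can reach 2, 3, 8, 9. That is one component of size 4.
The largest has 4 vertices.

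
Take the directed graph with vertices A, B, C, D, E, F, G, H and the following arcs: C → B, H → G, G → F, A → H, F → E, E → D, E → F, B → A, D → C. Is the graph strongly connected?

From H we can reach every vertex (A, B, C, D, E, F, G, H), and every vertex can reach H (A, B, C, D, E, F, G, H). So the whole graph is one strongly connected component.

Yes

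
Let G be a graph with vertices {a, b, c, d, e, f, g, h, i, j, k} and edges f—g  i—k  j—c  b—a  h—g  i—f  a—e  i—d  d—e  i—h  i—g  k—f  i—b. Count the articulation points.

1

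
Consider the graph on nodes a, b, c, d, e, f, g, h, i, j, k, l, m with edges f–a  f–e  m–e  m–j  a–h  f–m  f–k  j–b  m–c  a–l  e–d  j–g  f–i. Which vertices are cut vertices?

Removing a increases the component count from 1 to 3, so a is a cut vertex.
Removing e increases the component count from 1 to 2, so e is a cut vertex.
Removing f increases the component count from 1 to 4, so f is a cut vertex.
Likewise j, m are cut vertices.
By contrast removing l leaves 1 component; it is not a cut vertex. No other vertex is a cut vertex either.

a, e, f, j, m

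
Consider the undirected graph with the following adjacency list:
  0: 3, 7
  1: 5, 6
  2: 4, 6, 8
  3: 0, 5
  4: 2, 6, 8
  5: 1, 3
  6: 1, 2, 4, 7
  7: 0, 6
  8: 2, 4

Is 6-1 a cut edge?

No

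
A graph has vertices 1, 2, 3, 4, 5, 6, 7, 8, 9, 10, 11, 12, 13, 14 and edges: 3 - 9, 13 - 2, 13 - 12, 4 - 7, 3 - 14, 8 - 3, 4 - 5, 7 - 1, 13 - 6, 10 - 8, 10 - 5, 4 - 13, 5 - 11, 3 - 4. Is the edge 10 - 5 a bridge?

No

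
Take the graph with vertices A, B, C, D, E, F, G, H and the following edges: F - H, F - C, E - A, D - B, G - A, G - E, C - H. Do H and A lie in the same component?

No

The component containing H is {C, F, H}, and A is not in it.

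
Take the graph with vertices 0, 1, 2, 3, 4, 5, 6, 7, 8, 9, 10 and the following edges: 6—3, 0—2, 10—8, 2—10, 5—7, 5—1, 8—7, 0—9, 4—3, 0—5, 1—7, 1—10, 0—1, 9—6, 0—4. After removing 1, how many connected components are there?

1

With 1 gone, the remaining components are: {0, 2, 3, 4, 5, 6, 7, 8, 9, 10}.
That is 1 component.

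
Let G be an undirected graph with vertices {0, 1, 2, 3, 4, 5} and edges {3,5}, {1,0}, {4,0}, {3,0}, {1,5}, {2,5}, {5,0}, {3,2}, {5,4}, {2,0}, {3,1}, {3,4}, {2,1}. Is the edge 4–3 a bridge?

No

After removing 4–3, the path 4-5-3 still connects them, so the edge is not a bridge.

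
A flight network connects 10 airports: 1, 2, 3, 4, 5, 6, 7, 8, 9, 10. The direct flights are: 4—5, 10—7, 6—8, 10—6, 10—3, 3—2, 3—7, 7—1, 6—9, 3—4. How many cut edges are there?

7

The edges on the cycle 10-3-7-10 are not bridges since each lies on that cycle.
But removing 6—8 disconnects 6 from 8; removing 3—2 disconnects 3 from 2; removing 7—1 disconnects 7 from 1; removing 10—6 disconnects 10 from 6 — these are bridges.
In total 7 edges are bridges.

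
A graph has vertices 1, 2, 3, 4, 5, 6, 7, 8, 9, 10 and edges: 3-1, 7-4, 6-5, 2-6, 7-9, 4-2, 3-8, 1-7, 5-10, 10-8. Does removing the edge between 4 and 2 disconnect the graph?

No

After removing 4-2, the path 4-7-1-3-8-10-5-6-2 still connects them, so the edge is not a bridge.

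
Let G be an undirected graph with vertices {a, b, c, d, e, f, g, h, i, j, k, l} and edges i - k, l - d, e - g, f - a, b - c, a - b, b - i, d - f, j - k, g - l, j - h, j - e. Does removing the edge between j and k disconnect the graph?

After removing j - k, the path j-e-g-l-d-f-a-b-i-k still connects them, so the edge is not a bridge.

No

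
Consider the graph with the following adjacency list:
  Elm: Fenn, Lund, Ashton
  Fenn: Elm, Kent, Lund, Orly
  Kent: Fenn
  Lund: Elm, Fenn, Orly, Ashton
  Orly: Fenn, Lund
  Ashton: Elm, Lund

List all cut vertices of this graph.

Fenn

Removing Fenn increases the component count from 1 to 2, so Fenn is a cut vertex.
By contrast removing Ashton leaves 1 component; it is not a cut vertex. No other vertex is a cut vertex either.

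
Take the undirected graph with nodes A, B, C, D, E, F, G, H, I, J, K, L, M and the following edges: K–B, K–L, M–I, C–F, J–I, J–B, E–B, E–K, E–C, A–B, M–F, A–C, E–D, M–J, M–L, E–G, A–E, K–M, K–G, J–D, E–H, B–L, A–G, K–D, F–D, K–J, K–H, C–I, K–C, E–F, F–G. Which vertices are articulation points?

none

Removing I, for instance, still leaves 1 component. No single vertex removal increases the component count — the graph has no articulation points.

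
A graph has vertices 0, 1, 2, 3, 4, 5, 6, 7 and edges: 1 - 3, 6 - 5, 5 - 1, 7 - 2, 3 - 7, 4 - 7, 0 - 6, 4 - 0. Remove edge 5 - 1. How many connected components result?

1

5 and 1 are still connected via 5-6-0-4-7-3-1, so the component count stays at 1.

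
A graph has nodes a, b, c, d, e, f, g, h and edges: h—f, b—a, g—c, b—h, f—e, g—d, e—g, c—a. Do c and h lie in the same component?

Yes

From c we can reach a, b, c, d, e, f, g, h, which includes h.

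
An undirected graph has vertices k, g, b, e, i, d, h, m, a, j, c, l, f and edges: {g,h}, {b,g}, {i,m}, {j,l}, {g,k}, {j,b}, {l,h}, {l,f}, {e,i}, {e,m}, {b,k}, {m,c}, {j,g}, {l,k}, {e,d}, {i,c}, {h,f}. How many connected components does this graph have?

3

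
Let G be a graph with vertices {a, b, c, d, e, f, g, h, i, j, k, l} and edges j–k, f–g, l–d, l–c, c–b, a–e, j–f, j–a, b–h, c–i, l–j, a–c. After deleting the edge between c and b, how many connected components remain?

2

Before removal there is 1 component.
c–b is a bridge — removing it separates c's side from b's side.
After removal: 2 components.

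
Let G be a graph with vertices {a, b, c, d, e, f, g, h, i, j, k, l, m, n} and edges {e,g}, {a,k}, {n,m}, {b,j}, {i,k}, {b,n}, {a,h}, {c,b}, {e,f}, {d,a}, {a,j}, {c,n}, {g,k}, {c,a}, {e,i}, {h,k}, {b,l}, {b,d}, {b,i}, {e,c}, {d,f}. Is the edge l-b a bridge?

Removing l-b leaves no path between l and b: the component count goes from 1 to 2. So it is a bridge.

Yes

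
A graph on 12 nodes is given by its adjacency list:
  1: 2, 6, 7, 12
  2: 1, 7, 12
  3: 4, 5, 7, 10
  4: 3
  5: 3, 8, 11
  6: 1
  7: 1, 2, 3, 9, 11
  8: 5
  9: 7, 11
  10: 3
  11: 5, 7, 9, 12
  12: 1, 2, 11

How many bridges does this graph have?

The edges on the cycle 7-9-11-7 are not bridges since each lies on that cycle.
But removing 4-3 disconnects 4 from 3; removing 6-1 disconnects 6 from 1; removing 10-3 disconnects 10 from 3; removing 5-8 disconnects 5 from 8 — these are bridges.
That makes 4 bridges.

4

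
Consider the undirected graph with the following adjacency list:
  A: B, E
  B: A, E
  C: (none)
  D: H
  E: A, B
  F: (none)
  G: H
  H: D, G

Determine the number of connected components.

4

C is isolated — a component by itself.
F is isolated — a component by itself.
Starting from A we can reach A, B, E. That is one component of size 3.
Starting from D we can reach D, G, H. That is one component of size 3.
Total: 4 components.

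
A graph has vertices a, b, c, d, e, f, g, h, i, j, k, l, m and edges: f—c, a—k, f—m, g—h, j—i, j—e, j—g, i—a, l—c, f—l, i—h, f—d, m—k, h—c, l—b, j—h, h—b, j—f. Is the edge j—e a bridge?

Yes

Removing j—e leaves no path between j and e: the component count goes from 1 to 2. So it is a bridge.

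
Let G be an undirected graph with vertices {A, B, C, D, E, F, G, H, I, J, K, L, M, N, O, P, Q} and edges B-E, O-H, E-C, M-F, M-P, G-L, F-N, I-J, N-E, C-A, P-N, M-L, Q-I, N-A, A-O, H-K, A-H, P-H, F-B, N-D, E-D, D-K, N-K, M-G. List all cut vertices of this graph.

I, M

Removing I increases the component count from 2 to 3, so I is a cut vertex.
Removing M increases the component count from 2 to 3, so M is a cut vertex.
By contrast removing D leaves 2 components; it is not a cut vertex. No other vertex is a cut vertex either.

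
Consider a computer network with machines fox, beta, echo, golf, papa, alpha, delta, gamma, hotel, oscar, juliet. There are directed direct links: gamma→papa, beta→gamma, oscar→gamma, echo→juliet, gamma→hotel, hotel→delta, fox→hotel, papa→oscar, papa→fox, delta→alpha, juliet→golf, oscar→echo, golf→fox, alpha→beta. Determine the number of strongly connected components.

1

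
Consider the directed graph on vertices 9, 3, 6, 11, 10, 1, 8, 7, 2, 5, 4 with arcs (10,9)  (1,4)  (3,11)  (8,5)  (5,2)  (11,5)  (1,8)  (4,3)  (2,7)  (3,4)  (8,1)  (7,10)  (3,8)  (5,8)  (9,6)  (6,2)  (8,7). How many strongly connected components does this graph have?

{1, 3, 4, 5, 8, 11} are all mutually reachable — one SCC of size 6.
{2, 6, 7, 9, 10} are all mutually reachable — one SCC of size 5.
That gives 2 strongly connected components.

2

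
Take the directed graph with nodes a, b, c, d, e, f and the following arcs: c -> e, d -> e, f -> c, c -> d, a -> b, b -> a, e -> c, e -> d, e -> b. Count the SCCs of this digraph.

3

{c, d, e} are all mutually reachable — one SCC of size 3.
{a, b} are all mutually reachable — one SCC of size 2.
{f} is an SCC by itself.
That gives 3 strongly connected components.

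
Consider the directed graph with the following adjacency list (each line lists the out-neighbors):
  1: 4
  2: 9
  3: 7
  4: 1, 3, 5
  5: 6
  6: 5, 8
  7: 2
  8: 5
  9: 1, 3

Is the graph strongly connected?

No

There is no directed path from 8 to 1, so the graph is not strongly connected.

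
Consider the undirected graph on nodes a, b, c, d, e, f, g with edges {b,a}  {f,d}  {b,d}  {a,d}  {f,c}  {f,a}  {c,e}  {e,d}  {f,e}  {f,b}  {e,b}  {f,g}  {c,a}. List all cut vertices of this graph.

Removing f increases the component count from 1 to 2, so f is a cut vertex.
By contrast removing g leaves 1 component; it is not a cut vertex. No other vertex is a cut vertex either.

f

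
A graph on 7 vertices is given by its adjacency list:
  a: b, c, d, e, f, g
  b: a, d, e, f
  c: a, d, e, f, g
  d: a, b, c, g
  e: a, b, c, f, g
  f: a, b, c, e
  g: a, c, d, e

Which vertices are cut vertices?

none

Removing d, for instance, still leaves 1 component. No single vertex removal increases the component count — the graph has no articulation points.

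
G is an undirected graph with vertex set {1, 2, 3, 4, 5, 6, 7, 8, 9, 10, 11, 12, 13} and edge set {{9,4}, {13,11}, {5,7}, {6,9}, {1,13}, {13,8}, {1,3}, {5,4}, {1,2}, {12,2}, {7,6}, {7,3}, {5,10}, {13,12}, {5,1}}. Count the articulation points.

Removing 1 increases the component count from 1 to 2, so 1 is a cut vertex.
Removing 5 increases the component count from 1 to 2, so 5 is a cut vertex.
Removing 13 increases the component count from 1 to 3, so 13 is a cut vertex.
By contrast removing 11 leaves 1 component; it is not a cut vertex. No other vertex is a cut vertex either.

3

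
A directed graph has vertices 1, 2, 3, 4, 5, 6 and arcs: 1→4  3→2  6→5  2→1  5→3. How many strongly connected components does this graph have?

{6} is an SCC by itself.
{3} is an SCC by itself.
{4} is an SCC by itself.
{1} is an SCC by itself.
{5} is an SCC by itself.
(and 1 more singleton SCC)
That gives 6 strongly connected components.

6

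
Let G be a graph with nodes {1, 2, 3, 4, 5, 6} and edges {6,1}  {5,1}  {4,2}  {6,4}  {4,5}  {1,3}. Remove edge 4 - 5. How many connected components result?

1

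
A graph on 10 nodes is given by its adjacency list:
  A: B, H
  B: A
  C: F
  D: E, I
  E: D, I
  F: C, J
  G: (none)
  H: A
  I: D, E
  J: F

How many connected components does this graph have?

4

G is isolated — a component by itself.
Starting from A we can reach A, B, H. That is one component of size 3.
Starting from D we can reach D, E, I. That is one component of size 3.
Starting from C we can reach C, F, J. That is one component of size 3.
Total: 4 components.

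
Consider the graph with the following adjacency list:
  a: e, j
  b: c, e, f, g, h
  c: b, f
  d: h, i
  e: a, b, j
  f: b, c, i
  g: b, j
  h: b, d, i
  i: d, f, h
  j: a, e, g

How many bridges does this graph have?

The edges on the cycle b-g-j-a-e-b are not bridges since each lies on that cycle.
Every edge lies on some cycle, so there are no bridges.

0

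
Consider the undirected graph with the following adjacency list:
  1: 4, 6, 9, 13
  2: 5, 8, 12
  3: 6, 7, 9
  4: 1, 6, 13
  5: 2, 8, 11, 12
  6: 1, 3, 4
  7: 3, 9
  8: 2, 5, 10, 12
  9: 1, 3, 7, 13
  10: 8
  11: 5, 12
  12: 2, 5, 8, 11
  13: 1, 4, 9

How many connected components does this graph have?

Starting from 2 we can reach 2, 5, 8, 10, 11, 12. That is one component of size 6.
Starting from 1 we can reach 1, 3, 4, 6, 7, 9, 13. That is one component of size 7.
Total: 2 components.

2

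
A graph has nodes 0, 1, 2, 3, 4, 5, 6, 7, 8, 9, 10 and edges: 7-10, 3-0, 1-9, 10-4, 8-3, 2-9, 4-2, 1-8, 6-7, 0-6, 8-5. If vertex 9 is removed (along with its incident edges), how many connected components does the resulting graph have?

1

With 9 gone, the remaining components are: {0, 1, 2, 3, 4, 5, 6, 7, 8, 10}.
That is 1 component.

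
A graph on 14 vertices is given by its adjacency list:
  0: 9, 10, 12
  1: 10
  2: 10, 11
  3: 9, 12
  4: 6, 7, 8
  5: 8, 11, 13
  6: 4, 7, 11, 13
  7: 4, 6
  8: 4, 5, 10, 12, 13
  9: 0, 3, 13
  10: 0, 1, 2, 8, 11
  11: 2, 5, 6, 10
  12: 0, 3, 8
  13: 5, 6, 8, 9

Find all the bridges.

1-10

The edges on the cycle 8-4-6-11-2-10-8 are not bridges since each lies on that cycle.
But removing 10-1 disconnects 10 from 1 — this is a bridge.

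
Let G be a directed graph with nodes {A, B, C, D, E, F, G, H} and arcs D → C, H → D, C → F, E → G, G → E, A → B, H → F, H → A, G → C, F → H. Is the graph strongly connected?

There is no directed path from B to D, so the graph is not strongly connected.

No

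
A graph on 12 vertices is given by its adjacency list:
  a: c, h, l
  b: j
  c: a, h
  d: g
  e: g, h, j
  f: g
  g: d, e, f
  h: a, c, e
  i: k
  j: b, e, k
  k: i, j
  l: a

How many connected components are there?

1

Starting from a we can reach a, b, c, d, e, f, g, h, i, j, k, l. That is one component of size 12.
Total: 1 component.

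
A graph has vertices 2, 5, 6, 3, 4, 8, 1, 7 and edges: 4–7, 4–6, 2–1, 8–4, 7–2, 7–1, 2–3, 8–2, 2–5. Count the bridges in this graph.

3

The edges on the cycle 8-4-7-1-2-8 are not bridges since each lies on that cycle.
But removing 3–2 disconnects 3 from 2; removing 4–6 disconnects 4 from 6; removing 2–5 disconnects 2 from 5 — these are bridges.
That makes 3 bridges.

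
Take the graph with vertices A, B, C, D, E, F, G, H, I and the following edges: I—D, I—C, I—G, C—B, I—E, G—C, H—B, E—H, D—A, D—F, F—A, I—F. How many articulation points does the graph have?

1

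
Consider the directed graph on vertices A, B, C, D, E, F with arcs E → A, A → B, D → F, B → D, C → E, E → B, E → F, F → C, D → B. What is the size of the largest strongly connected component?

6

{A, B, C, D, E, F} are all mutually reachable — one SCC of size 6.
The largest has 6 vertices.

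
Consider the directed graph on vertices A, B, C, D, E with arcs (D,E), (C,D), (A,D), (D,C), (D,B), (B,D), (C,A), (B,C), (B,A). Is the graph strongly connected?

There is no directed path from E to D, so the graph is not strongly connected.

No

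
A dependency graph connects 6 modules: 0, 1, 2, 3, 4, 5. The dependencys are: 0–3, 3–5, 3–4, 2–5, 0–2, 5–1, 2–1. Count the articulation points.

Removing 3 increases the component count from 1 to 2, so 3 is a cut vertex.
By contrast removing 1 leaves 1 component; it is not a cut vertex. No other vertex is a cut vertex either.

1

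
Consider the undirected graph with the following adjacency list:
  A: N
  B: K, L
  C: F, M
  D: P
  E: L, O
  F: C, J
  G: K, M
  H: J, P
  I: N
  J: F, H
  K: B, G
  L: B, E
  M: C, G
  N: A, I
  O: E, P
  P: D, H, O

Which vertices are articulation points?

Removing N increases the component count from 2 to 3, so N is a cut vertex.
Removing P increases the component count from 2 to 3, so P is a cut vertex.
By contrast removing A leaves 2 components; it is not a cut vertex. No other vertex is a cut vertex either.

N, P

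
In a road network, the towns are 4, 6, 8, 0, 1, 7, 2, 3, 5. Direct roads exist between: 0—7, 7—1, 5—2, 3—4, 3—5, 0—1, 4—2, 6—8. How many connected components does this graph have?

3

Starting from 6 we can reach 6, 8. That is one component of size 2.
Starting from 0 we can reach 0, 1, 7. That is one component of size 3.
Starting from 2 we can reach 2, 3, 4, 5. That is one component of size 4.
Total: 3 components.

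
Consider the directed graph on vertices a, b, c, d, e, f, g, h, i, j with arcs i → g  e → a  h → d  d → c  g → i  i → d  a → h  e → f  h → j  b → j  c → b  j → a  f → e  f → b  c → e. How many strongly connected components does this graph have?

{a, b, c, d, e, f, h, j} are all mutually reachable — one SCC of size 8.
{g, i} are all mutually reachable — one SCC of size 2.
That gives 2 strongly connected components.

2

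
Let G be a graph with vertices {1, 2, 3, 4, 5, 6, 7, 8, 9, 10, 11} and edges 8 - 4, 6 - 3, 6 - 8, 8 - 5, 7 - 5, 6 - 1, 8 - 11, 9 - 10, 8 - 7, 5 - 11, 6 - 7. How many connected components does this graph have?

3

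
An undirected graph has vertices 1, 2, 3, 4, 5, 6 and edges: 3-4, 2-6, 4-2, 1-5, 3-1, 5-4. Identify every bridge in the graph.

2-4, 2-6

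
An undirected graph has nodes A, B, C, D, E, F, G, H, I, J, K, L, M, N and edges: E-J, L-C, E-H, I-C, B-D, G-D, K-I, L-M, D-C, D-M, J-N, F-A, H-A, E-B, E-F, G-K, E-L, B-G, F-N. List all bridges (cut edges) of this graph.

none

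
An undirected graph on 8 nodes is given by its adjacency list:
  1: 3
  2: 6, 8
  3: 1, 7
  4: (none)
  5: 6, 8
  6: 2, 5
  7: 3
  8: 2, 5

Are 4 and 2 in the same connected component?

The component containing 4 is {4}, and 2 is not in it.

No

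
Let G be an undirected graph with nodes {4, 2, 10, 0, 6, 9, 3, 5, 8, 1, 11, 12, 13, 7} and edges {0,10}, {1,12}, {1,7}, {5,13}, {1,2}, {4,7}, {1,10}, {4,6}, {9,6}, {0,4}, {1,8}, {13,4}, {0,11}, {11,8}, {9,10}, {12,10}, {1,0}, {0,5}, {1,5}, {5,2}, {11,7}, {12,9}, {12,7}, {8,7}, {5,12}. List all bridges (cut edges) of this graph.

none

The edges on the cycle 1-0-11-8-1 are not bridges since each lies on that cycle.
Every edge lies on some cycle, so there are no bridges.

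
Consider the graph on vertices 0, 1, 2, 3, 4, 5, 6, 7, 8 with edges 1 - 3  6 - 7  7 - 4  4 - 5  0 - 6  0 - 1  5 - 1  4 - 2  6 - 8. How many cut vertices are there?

Removing 1 increases the component count from 1 to 2, so 1 is a cut vertex.
Removing 4 increases the component count from 1 to 2, so 4 is a cut vertex.
Removing 6 increases the component count from 1 to 2, so 6 is a cut vertex.
By contrast removing 8 leaves 1 component; it is not a cut vertex. No other vertex is a cut vertex either.

3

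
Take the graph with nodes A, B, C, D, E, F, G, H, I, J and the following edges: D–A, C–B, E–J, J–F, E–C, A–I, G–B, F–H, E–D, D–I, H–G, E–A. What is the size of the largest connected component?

10

Starting from A we can reach A, B, C, D, E, F, G, H, I, J. That is one component of size 10.
The largest has 10 vertices.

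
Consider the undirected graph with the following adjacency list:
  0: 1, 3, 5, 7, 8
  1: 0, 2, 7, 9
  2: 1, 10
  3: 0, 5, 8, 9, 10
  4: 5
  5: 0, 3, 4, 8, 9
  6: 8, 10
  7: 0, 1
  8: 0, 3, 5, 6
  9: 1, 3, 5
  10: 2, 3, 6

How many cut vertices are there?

1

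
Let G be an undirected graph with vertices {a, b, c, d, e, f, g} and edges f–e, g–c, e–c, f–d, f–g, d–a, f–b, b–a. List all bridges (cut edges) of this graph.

none

The edges on the cycle f-d-a-b-f are not bridges since each lies on that cycle.
Every edge lies on some cycle, so there are no bridges.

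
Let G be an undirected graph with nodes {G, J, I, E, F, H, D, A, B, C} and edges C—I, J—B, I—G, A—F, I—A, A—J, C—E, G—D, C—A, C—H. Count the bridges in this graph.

The edges on the cycle C-I-A-C are not bridges since each lies on that cycle.
But removing A—J disconnects A from J; removing C—H disconnects C from H; removing J—B disconnects J from B; removing A—F disconnects A from F — these are bridges.
In total 7 edges are bridges.

7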